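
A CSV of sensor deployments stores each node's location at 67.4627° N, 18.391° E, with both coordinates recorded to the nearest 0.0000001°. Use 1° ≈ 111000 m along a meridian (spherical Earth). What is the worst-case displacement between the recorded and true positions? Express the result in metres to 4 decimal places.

Rounding to 7 decimal places leaves each coordinate within ±5e-08° of the true value.
Latitude error → 5e-08 × 111000 = 0.00555 m along the meridian.
Longitude error → 5e-08 × 111000 × cos 67.4627° = 5e-08 × 111000 × 0.3833 ≈ 0.00212723 m.
The two errors are perpendicular, so the maximum displacement is √(0.00555² + 0.00212723²) ≈ 0.0059437 m.

0.0059 metres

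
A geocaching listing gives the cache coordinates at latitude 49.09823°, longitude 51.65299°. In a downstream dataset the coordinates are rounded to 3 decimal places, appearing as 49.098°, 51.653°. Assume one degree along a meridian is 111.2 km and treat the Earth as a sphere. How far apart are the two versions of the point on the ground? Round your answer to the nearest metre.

26 metres

Δlat = 49.09823 − 49.098 = +0.00023°; Δlon = 51.65299 − 51.653 = -0.00001°.
North–south shift: 0.00023 × 111200 = 25.576 m.
E–W at 49.098°: -0.00001° × 111200 × cos 49.098° = -0.00001 × 111200 × 0.6548 ≈ -0.728101 m.
Hypotenuse of the two orthogonal shifts: √(25.576² + 0.728101²) = 25.5864 m.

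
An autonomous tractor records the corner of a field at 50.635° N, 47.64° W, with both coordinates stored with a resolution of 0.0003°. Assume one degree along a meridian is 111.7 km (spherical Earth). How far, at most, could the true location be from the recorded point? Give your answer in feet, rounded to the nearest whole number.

65 feet

With a 0.0003° grid the true value lies within half a step, ±0.0003°/2 = ±0.00015°, of the stored one.
N–S: 0.00015° × 111700 m/° = 16.755 m.
Longitude error → 0.00015 × 111700 × cos 50.635° = 0.00015 × 111700 × 0.6343 ≈ 10.627 m.
Worst case both components are at the extreme and orthogonal: √(16.755² + 10.627²) ≈ 19.8409 m.
Converting: 19.8409 m × 3.2808 ft/m ≈ 65.095 ft.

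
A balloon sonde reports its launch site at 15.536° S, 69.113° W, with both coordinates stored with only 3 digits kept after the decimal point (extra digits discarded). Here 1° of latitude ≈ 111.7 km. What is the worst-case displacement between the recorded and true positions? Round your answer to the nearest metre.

Truncating at 3 decimal places can drop up to a full unit in the last place, so each coordinate may be off by as much as 0.001°.
North–south component: 0.001° × 111700 = 111.7 m.
East–west component at 15.536°: 0.001° × 111700 × cos 15.536° ≈ 0.001 × 107619 ≈ 107.619 m.
Worst case both components are at the extreme and orthogonal: √(111.7² + 107.619²) ≈ 155.109 m.

155 metres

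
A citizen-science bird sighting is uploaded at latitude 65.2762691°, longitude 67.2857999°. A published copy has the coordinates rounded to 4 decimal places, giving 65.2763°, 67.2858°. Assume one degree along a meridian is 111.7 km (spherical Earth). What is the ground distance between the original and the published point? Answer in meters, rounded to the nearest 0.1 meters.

3.5 meters

Δlat = 65.2762691 − 65.2763 = -0.0000309°; Δlon = 67.2857999 − 67.2858 = -0.0000001°.
N–S: -0.0000309° × 111700 m/° = -3.45153 m.
E–W at 65.2763°: -0.0000001° × 111700 × cos 65.2763° = -0.0000001 × 111700 × 0.4182 ≈ -0.00467177 m.
Distance: √(3.45153² + 0.00467177²) ≈ 3.45153 m.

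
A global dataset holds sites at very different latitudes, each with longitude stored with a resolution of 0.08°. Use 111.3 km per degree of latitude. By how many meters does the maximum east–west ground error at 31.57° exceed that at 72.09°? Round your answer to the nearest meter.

With a 0.08° grid the true value lies within half a step, ±0.08°/2 = ±0.04°, of the stored one.
Error at 31.57° = 0.04° × 111300 × cos 31.57° ≈ 4452 × 0.8520 = 3793.1 m.
Error at 72.09° = 0.04° × 111300 × cos 72.09° ≈ 4452 × 0.3075 = 1369.1 m.
So the lower-latitude error exceeds the higher by 3793.1 − 1369.1 = 2424 m.

2424 meters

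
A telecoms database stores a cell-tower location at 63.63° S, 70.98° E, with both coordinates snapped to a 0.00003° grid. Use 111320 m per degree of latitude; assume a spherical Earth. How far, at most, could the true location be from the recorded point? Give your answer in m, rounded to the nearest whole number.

With a 0.00003° grid the true value lies within half a step, ±0.00003°/2 = ±1.5e-05°, of the stored one.
North–south component: 1.5e-05° × 111320 = 1.6698 m.
E–W at 63.63°: 1.5e-05° × 111320 × cos 63.63° = 1.5e-05 × 111320 × 0.4442 ≈ 0.741669 m.
Combining orthogonally: (1.6698² + 0.741669²)^½ ≈ 1.8271 m.

2 m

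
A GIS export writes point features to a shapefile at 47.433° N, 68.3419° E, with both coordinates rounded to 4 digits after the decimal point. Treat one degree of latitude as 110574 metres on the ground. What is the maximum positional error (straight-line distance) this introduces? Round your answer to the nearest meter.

Rounding to 4 decimal places leaves each coordinate within ±5e-05° of the true value.
N–S: 5e-05° × 110574 m/° = 5.5287 m.
East–west component at 47.433°: 5e-05° × 110574 × cos 47.433° ≈ 5e-05 × 74798 ≈ 3.7399 m.
The two errors are perpendicular, so the maximum displacement is √(5.5287² + 3.7399²) ≈ 6.67483 m.

7 meters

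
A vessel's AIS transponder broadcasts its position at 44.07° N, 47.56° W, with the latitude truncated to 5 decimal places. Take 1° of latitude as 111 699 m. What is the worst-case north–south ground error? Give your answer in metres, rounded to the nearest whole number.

Truncating at 5 decimal places can drop up to a full unit in the last place, so the latitude may be off by as much as 1e-05°.
North–south distance: 1e-05° × 111699 m/° = 1.11699 m.

1 metres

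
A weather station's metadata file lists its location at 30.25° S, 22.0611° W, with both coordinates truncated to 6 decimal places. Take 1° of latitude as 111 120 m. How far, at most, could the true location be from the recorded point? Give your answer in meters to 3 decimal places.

0.147 meters

Truncating at 6 decimal places can drop up to a full unit in the last place, so each coordinate may be off by as much as 1e-06°.
North–south component: 1e-06° × 111120 = 0.11112 m.
East–west component at 30.25°: 1e-06° × 111120 × cos 30.25° ≈ 1e-06 × 95989.4 ≈ 0.0959894 m.
The two errors are perpendicular, so the maximum displacement is √(0.11112² + 0.0959894²) ≈ 0.146839 m.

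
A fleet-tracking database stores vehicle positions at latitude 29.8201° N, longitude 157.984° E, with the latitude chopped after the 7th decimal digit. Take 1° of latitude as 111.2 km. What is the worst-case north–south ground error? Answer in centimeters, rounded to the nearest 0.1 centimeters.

1.1 centimeters

Truncating at 7 decimal places can drop up to a full unit in the last place, so the latitude may be off by as much as 1e-07°.
So the N–S error is at most 1e-07 × 111200 = 0.01112 m.
That is 0.01112 m = 1.112 cm.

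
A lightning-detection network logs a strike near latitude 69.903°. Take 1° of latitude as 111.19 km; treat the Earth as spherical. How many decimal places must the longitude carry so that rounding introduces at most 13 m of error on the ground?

4 decimal places

At 69.903° one degree of longitude covers 111190 × cos 69.903° ≈ 111190 × 0.3436 ≈ 38206.1 m.
N decimal places → at most half a unit in the last place, 0.5 × 10⁻ᴺ° = 38206.1/2 × 10⁻ᴺ m.
Need 0.5 × 38206.1 × 10⁻ᴺ ≤ 13 → 10⁻ᴺ ≤ 6.805e-04, so N ≥ 3.17.
N = 3 would give 19.1 m (too coarse); N = 4 gives 1.91 m ≤ 13 m.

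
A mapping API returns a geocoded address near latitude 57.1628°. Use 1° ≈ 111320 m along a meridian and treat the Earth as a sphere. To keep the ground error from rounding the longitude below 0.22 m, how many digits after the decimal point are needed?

At 57.1628° one degree of longitude covers 111320 × cos 57.1628° ≈ 111320 × 0.5423 ≈ 60363.7 m.
With N decimal places the half-ulp bound is 0.5·10⁻ᴺ°, or 0.5·10⁻ᴺ × 60363.7 m on the ground.
Setting 30181.8 × 10⁻ᴺ ≤ 0.22 gives 10ᴺ ≥ 1.372e+05, i.e. N ≥ 5.14.
At 5 places the error can reach 0.302 m, but 6 places keeps it to 0.0302 m.

6 decimal places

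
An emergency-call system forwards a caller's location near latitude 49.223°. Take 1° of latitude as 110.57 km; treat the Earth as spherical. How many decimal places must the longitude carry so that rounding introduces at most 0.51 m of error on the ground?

At 49.223° one degree of longitude covers 110570 × cos 49.223° ≈ 110570 × 0.6531 ≈ 72215.1 m.
Rounding to N decimal places gives at most 0.5 × 10⁻ᴺ degrees of error, i.e. 0.5 × 10⁻ᴺ × 72215.1 m.
Setting 36107.6 × 10⁻ᴺ ≤ 0.51 gives 10ᴺ ≥ 7.08e+04, i.e. N ≥ 4.85.
So 5 decimal places suffice (0.361 m); 4 would allow up to 3.61 m.

5 decimal places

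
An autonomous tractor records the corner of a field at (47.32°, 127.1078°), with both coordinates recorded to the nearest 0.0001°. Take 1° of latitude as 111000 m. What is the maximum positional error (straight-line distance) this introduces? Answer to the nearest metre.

Rounding to 4 decimal places leaves each coordinate within ±5e-05° of the true value.
N–S: 5e-05° × 111000 m/° = 5.55 m.
East–west component at 47.32°: 5e-05° × 111000 × cos 47.32° ≈ 5e-05 × 75247.2 ≈ 3.76236 m.
Worst case both components are at the extreme and orthogonal: √(5.55² + 3.76236²) ≈ 6.70506 m.

7 metres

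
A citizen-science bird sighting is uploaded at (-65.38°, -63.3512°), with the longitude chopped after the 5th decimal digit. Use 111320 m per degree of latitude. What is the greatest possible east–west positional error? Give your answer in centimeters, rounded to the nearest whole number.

Truncating at 5 decimal places can drop up to a full unit in the last place, so the longitude may be off by as much as 1e-05°.
At latitude 65.38° a degree of longitude spans 111320 m × cos 65.38° = 111320 × 0.4166 ≈ 46375.7 m.
So at most 1e-05° × 46375.7 ≈ 0.463757 m east–west.
That is 0.463757 m = 46.376 cm.

46 centimeters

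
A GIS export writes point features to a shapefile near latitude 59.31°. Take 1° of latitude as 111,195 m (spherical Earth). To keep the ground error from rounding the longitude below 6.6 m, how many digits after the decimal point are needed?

4 decimal places

At 59.31° one degree of longitude covers 111195 × cos 59.31° ≈ 111195 × 0.5104 ≈ 56753.1 m.
Rounding to N decimal places gives at most 0.5 × 10⁻ᴺ degrees of error, i.e. 0.5 × 10⁻ᴺ × 56753.1 m.
Setting 28376.6 × 10⁻ᴺ ≤ 6.6 gives 10ᴺ ≥ 4299, i.e. N ≥ 3.63.
So 4 decimal places suffice (2.84 m); 3 would allow up to 28.4 m.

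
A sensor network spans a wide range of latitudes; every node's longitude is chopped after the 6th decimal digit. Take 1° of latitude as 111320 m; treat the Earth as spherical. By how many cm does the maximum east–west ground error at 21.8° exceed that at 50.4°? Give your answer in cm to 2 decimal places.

3.24 cm

Truncating at 6 decimal places can drop up to a full unit in the last place, so the longitude may be off by as much as 1e-06°.
Error at 21.8° = 1e-06° × 111320 × cos 21.8° ≈ 0.11132 × 0.9285 = 0.10336 m.
Error at 50.4° = 1e-06° × 111320 × cos 50.4° ≈ 0.11132 × 0.6374 = 0.070958 m.
Difference: 0.10336 − 0.070958 = 0.032401 m.
That is 0.032401 m = 3.2401 cm.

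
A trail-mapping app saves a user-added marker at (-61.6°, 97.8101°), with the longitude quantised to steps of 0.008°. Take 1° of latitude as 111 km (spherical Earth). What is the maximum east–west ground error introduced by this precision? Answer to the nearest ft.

With a 0.008° grid the true value lies within half a step, ±0.008°/2 = ±0.004°, of the stored one.
Parallels shrink by cos φ, so at 61.6° a degree of longitude is 111000 × 0.4756 ≈ 52794.3 m.
East–west error: 0.004° × 52794.3 m/° ≈ 211.177 m.
Converting: 211.177 m × 3.2808 ft/m ≈ 692.84 ft.

693 ft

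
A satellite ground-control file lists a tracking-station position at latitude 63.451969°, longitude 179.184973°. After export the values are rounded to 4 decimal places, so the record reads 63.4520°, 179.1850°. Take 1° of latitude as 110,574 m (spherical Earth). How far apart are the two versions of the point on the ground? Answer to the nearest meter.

Δlat = 63.451969 − 63.4520 = -0.000031°; Δlon = 179.184973 − 179.1850 = -0.000027°.
North–south shift: -0.000031 × 110574 = -3.42779 m.
E–W at 63.452°: -0.000027° × 110574 × cos 63.452° = -0.000027 × 110574 × 0.4469 ≈ -1.33436 m.
Hypotenuse of the two orthogonal shifts: √(3.42779² + 1.33436²) = 3.67835 m.

4 meters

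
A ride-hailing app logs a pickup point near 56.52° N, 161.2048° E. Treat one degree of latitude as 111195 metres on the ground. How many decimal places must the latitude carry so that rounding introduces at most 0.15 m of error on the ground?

6 decimal places

One degree of latitude covers 111195 m.
N decimal places → at most half a unit in the last place, 0.5 × 10⁻ᴺ° = 111195/2 × 10⁻ᴺ m.
Setting 55597.5 × 10⁻ᴺ ≤ 0.15 gives 10ᴺ ≥ 3.706e+05, i.e. N ≥ 5.57.
So 6 decimal places suffice (0.0556 m); 5 would allow up to 0.556 m.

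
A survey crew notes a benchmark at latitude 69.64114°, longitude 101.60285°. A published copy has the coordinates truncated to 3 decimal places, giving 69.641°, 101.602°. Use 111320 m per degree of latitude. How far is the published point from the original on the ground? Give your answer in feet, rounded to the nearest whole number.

Δlat = 69.64114 − 69.641 = +0.00014°; Δlon = 101.60285 − 101.602 = +0.00085°.
North–south shift: 0.00014 × 111320 = 15.5848 m.
E–W at 69.641°: 0.00085° × 111320 × cos 69.641° = 0.00085 × 111320 × 0.3479 ≈ 32.9191 m.
Hypotenuse of the two orthogonal shifts: √(15.5848² + 32.9191²) = 36.4219 m.
In feet: 36.4219 m ÷ 0.3048 ≈ 119.49 ft.

119 feet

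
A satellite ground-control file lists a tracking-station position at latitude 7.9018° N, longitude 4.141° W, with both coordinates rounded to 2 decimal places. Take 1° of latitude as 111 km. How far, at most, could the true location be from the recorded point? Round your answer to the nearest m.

Rounding to 2 decimal places leaves each coordinate within ±0.005° of the true value.
Latitude error → 0.005 × 111000 = 555 m along the meridian.
East–west component at 7.9018°: 0.005° × 111000 × cos 7.9018° ≈ 0.005 × 109946 ≈ 549.73 m.
The two errors are perpendicular, so the maximum displacement is √(555² + 549.73²) ≈ 781.171 m.

781 m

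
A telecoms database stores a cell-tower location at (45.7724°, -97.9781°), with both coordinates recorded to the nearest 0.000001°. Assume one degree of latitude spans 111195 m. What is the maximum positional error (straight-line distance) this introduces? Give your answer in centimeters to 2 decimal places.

6.78 centimeters

Rounding to 6 decimal places leaves each coordinate within ±5e-07° of the true value.
Latitude error → 5e-07 × 111195 = 0.0555975 m along the meridian.
East–west component at 45.7724°: 5e-07° × 111195 × cos 45.7724° ≈ 5e-07 × 77559.7 ≈ 0.0387798 m.
The two errors are perpendicular, so the maximum displacement is √(0.0555975² + 0.0387798²) ≈ 0.0677861 m.
That is 0.0677861 m = 6.7786 cm.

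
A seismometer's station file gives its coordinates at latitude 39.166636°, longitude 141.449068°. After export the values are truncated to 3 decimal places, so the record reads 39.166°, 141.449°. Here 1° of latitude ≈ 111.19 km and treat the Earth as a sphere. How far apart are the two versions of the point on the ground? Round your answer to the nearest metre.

Δlat = 39.166636 − 39.166 = +0.000636°; Δlon = 141.449068 − 141.449 = +0.000068°.
North–south shift: 0.000636 × 111190 = 70.7168 m.
E–W at 39.166°: 0.000068° × 111190 × cos 39.166° = 0.000068 × 111190 × 0.7753 ≈ 5.86213 m.
Hypotenuse of the two orthogonal shifts: √(70.7168² + 5.86213²) = 70.9594 m.

71 metres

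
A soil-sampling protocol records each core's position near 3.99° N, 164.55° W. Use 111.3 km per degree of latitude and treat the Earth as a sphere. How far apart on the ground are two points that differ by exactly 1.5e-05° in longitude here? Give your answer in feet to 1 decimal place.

5.5 feet

One degree of longitude here spans 111300 × cos 3.99° = 111300 × 0.9976 ≈ 111030 m; 1.5e-05° of that is 1.66545 m.
In feet: 1.66545 m ÷ 0.3048 ≈ 5.4641 ft.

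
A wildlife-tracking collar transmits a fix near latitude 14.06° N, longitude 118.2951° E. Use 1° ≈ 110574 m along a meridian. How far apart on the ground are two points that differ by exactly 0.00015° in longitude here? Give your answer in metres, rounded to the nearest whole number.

At 14.06° a degree of longitude is 110574 × cos 14.06° ≈ 107261 m, so 0.00015° corresponds to 16.0892 m.

16 metres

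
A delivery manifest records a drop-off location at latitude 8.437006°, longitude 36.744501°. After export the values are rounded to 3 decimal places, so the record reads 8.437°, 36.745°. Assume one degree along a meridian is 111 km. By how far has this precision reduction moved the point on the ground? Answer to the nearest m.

55 m

The latitude changed by +0.000006° and the longitude by -0.000499°.
N–S: 0.000006° × 111000 m/° = 0.666 m.
East–west at this latitude: -0.000499° × 111000 × cos 8.437° ≈ -0.000499 × 109799 = -54.7896 m.
Combined displacement = (0.666² + 54.7896²)^½ ≈ 54.7936 m.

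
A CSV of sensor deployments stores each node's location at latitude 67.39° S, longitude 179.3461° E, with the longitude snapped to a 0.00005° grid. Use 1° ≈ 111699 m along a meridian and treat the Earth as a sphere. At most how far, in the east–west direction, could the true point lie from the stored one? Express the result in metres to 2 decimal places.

1.07 metres

With a 0.00005° grid the true value lies within half a step, ±0.00005°/2 = ±2.5e-05°, of the stored one.
At latitude 67.39° a degree of longitude spans 111699 m × cos 67.39° = 111699 × 0.3845 ≈ 42943.4 m.
East–west error: 2.5e-05° × 42943.4 m/° ≈ 1.07359 m.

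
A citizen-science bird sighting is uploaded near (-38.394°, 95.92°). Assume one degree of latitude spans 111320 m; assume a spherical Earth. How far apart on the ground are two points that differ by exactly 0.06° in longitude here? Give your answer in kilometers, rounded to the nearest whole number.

5 kilometers

At 38.394° a degree of longitude is 111320 × cos 38.394° ≈ 87248 m, so 0.06° corresponds to 5234.88 m.
That is 5234.88 m = 5.2349 km.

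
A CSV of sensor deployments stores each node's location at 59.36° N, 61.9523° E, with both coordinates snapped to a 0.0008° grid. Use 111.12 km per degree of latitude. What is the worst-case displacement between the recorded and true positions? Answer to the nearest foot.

With a 0.0008° grid the true value lies within half a step, ±0.0008°/2 = ±0.0004°, of the stored one.
N–S: 0.0004° × 111120 m/° = 44.448 m.
E–W at 59.36°: 0.0004° × 111120 × cos 59.36° = 0.0004 × 111120 × 0.5096 ≈ 22.6526 m.
The two errors are perpendicular, so the maximum displacement is √(44.448² + 22.6526²) ≈ 49.8875 m.
Converting: 49.8875 m × 3.2808 ft/m ≈ 163.67 ft.

164 feet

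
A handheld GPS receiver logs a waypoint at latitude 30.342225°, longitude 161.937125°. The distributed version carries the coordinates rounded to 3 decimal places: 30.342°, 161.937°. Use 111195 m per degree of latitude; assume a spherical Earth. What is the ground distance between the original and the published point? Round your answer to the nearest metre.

The latitude changed by +0.000225° and the longitude by +0.000125°.
North–south shift: 0.000225 × 111195 = 25.0189 m.
East–west at this latitude: 0.000125° × 111195 × cos 30.342° ≈ 0.000125 × 95964.1 = 11.9955 m.
Hypotenuse of the two orthogonal shifts: √(25.0189² + 11.9955²) = 27.7459 m.

28 metres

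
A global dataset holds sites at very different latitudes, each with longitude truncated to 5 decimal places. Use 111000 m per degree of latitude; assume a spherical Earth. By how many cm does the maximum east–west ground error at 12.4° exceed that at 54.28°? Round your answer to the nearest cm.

44 cm

Truncating at 5 decimal places can drop up to a full unit in the last place, so the longitude may be off by as much as 1e-05°.
At 12.4°: 1e-05° × 111000 × cos 12.4° = 1e-05 × 111000 × 0.9767 ≈ 1.0841 m.
At 54.28°: 1e-05° × 111000 × cos 54.28° = 1e-05 × 111000 × 0.5838 ≈ 0.64805 m.
Difference: 1.0841 − 0.64805 = 0.43606 m.
That is 0.436061 m = 43.606 cm.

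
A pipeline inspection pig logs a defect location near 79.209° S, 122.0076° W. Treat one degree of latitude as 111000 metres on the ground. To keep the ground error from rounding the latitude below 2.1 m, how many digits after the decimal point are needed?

5 decimal places

One degree of latitude covers 111000 m.
Rounding to N decimal places gives at most 0.5 × 10⁻ᴺ degrees of error, i.e. 0.5 × 10⁻ᴺ × 111000 m.
Need 0.5 × 111000 × 10⁻ᴺ ≤ 2.1 → 10⁻ᴺ ≤ 3.784e-05, so N ≥ 4.42.
At 4 places the error can reach 5.55 m, but 5 places keeps it to 0.555 m.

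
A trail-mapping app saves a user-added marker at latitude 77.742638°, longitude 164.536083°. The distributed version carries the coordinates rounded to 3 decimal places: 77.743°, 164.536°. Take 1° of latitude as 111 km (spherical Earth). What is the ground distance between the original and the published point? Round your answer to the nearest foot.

Δlat = 77.742638 − 77.743 = -0.000362°; Δlon = 164.536083 − 164.536 = +0.000083°.
N–S: -0.000362° × 111000 m/° = -40.182 m.
East–west at this latitude: 0.000083° × 111000 × cos 77.743° ≈ 0.000083 × 23565 = 1.95589 m.
Distance: √(40.182² + 1.95589²) ≈ 40.2296 m.
Converting: 40.2296 m × 3.2808 ft/m ≈ 131.99 ft.

132 feet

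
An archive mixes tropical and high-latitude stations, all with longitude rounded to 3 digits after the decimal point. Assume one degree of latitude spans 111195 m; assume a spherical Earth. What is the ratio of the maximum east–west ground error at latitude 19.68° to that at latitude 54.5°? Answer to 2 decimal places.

Rounding to 3 decimal places leaves the longitude within ±0.0005° of the true value.
Error at 19.68° = 0.0005° × 111195 × cos 19.68° ≈ 55.598 × 0.9416 = 52.35 m.
At 54.5°: 0.0005° × 111195 × cos 54.5° = 0.0005 × 111195 × 0.5807 ≈ 32.286 m.
Ratio: 52.35 / 32.286 = cos 19.68° / cos 54.5° ≈ 1.6215.

1.62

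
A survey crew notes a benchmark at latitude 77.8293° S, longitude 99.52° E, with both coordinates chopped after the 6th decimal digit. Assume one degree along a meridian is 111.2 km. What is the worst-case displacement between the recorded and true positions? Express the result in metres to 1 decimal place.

0.1 metres

Truncating at 6 decimal places can drop up to a full unit in the last place, so each coordinate may be off by as much as 1e-06°.
N–S: 1e-06° × 111200 m/° = 0.1112 m.
East–west component at 77.8293°: 1e-06° × 111200 × cos 77.8293° ≈ 1e-06 × 23443.7 ≈ 0.0234437 m.
The two errors are perpendicular, so the maximum displacement is √(0.1112² + 0.0234437²) ≈ 0.113644 m.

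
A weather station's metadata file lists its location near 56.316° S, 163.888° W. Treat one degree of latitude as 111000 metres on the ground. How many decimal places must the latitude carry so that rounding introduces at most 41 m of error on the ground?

4

One degree of latitude covers 111000 m.
With N decimal places the half-ulp bound is 0.5·10⁻ᴺ°, or 0.5·10⁻ᴺ × 111000 m on the ground.
Need 0.5 × 111000 × 10⁻ᴺ ≤ 41 → 10⁻ᴺ ≤ 7.387e-04, so N ≥ 3.13.
N = 3 would give 55.5 m (too coarse); N = 4 gives 5.55 m ≤ 41 m.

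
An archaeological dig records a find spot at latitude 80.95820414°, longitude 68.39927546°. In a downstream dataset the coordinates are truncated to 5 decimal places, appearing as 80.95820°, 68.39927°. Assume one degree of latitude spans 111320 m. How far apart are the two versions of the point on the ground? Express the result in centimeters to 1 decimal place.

47.1 centimeters

Δlat = 80.95820414 − 80.95820 = +0.00000414°; Δlon = 68.39927546 − 68.39927 = +0.00000546°.
North–south shift: 0.00000414 × 111320 = 0.460865 m.
East–west at this latitude: 0.00000546° × 111320 × cos 80.9582° ≈ 0.00000546 × 17494.5 = 0.0955199 m.
Combined displacement = (0.460865² + 0.0955199²)^½ ≈ 0.47066 m.
That is 0.47066 m = 47.066 cm.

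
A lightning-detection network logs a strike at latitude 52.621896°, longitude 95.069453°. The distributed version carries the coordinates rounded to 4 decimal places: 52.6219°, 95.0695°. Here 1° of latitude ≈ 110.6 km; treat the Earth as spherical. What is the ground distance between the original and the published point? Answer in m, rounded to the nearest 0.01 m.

The latitude changed by -0.000004° and the longitude by -0.000047°.
N–S: -0.000004° × 110600 m/° = -0.4424 m.
E–W at 52.6219°: -0.000047° × 110600 × cos 52.6219° = -0.000047 × 110600 × 0.6071 ≈ -3.15568 m.
Distance: √(0.4424² + 3.15568²) ≈ 3.18654 m.

3.19 m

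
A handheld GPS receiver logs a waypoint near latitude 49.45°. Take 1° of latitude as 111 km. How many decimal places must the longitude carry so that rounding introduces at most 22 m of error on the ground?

4

At 49.45° one degree of longitude covers 111000 × cos 49.45° ≈ 111000 × 0.6501 ≈ 72162.4 m.
With N decimal places the half-ulp bound is 0.5·10⁻ᴺ°, or 0.5·10⁻ᴺ × 72162.4 m on the ground.
Need 0.5 × 72162.4 × 10⁻ᴺ ≤ 22 → 10⁻ᴺ ≤ 6.097e-04, so N ≥ 3.21.
N = 3 would give 36.1 m (too coarse); N = 4 gives 3.61 m ≤ 22 m.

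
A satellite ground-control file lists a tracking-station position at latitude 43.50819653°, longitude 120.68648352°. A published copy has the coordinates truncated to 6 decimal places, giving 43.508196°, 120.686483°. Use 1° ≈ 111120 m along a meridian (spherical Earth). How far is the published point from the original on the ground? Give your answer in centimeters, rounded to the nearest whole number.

7 centimeters

The latitude changed by +0.00000053° and the longitude by +0.00000052°.
North–south shift: 0.00000053 × 111120 = 0.0588936 m.
E–W at 43.5082°: 0.00000052° × 111120 × cos 43.5082° = 0.00000052 × 111120 × 0.7253 ≈ 0.0419082 m.
Hypotenuse of the two orthogonal shifts: √(0.0588936² + 0.0419082²) = 0.0722824 m.
That is 0.0722824 m = 7.2282 cm.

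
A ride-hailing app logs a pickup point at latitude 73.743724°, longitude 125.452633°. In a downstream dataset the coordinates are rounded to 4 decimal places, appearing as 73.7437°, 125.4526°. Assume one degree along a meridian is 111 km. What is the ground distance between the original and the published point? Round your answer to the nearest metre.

3 metres

Δlat = 73.743724 − 73.7437 = +0.000024°; Δlon = 125.452633 − 125.4526 = +0.000033°.
N–S: 0.000024° × 111000 m/° = 2.664 m.
E–W at 73.7437°: 0.000033° × 111000 × cos 73.7437° = 0.000033 × 111000 × 0.2799 ≈ 1.0254 m.
Distance: √(2.664² + 1.0254²) ≈ 2.85453 m.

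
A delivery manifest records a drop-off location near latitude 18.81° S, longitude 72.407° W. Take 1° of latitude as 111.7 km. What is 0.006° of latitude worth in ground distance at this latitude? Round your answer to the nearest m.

Along a meridian 0.006° is 0.006 × 111700 = 670.2 m.

670 m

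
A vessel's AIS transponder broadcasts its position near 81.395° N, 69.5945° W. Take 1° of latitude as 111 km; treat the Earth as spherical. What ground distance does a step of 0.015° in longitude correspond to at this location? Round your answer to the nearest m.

One degree of longitude here spans 111000 × cos 81.395° = 111000 × 0.1496 ≈ 16608 m; 0.015° of that is 249.12 m.

249 m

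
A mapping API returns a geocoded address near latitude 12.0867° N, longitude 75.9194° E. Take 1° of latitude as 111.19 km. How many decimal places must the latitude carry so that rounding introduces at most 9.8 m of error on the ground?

One degree of latitude covers 111190 m.
Rounding to N decimal places gives at most 0.5 × 10⁻ᴺ degrees of error, i.e. 0.5 × 10⁻ᴺ × 111190 m.
Setting 55595 × 10⁻ᴺ ≤ 9.8 gives 10ᴺ ≥ 5673, i.e. N ≥ 3.75.
So 4 decimal places suffice (5.56 m); 3 would allow up to 55.6 m.

4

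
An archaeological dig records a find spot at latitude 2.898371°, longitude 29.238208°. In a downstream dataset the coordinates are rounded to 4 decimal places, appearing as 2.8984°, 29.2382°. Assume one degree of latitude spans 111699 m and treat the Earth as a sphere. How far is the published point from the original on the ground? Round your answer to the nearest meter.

Δlat = 2.898371 − 2.8984 = -0.000029°; Δlon = 29.238208 − 29.2382 = +0.000008°.
North–south shift: -0.000029 × 111699 = -3.23927 m.
East–west at this latitude: 0.000008° × 111699 × cos 2.8984° ≈ 0.000008 × 111556 = 0.892449 m.
Distance: √(3.23927² + 0.892449²) ≈ 3.35996 m.

3 meters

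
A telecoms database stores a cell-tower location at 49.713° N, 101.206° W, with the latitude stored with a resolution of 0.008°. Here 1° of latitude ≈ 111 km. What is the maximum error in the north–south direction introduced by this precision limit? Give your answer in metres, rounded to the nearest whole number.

With a 0.008° grid the true value lies within half a step, ±0.008°/2 = ±0.004°, of the stored one.
Along the meridian that is 0.004° × 111000 m/° = 444 m.

444 metres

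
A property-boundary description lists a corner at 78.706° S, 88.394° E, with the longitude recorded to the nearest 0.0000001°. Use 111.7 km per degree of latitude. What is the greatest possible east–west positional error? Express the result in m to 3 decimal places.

0.001 m

Rounding to 7 decimal places leaves the longitude within ±5e-08° of the true value.
Parallels shrink by cos φ, so at 78.706° a degree of longitude is 111700 × 0.1958 ≈ 21875.7 m.
East–west error: 5e-08° × 21875.7 m/° ≈ 0.00109379 m.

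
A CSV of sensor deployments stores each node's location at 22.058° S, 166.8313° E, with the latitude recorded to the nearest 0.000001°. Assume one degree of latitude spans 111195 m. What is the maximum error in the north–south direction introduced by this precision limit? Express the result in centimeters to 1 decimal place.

Rounding to 6 decimal places leaves the latitude within ±5e-07° of the true value.
So the N–S error is at most 5e-07 × 111195 = 0.0555975 m.
That is 0.0555975 m = 5.5597 cm.

5.6 centimeters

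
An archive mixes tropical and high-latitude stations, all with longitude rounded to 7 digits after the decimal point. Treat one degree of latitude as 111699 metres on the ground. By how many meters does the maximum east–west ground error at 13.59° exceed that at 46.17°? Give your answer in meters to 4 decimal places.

0.0016 meters

Rounding to 7 decimal places leaves the longitude within ±5e-08° of the true value.
At 13.59°: 5e-08° × 111699 × cos 13.59° = 5e-08 × 111699 × 0.9720 ≈ 0.0054286 m.
At 46.17°: 5e-08° × 111699 × cos 46.17° = 5e-08 × 111699 × 0.6925 ≈ 0.0038677 m.
So the lower-latitude error exceeds the higher by 0.0054286 − 0.0038677 = 0.0015609 m.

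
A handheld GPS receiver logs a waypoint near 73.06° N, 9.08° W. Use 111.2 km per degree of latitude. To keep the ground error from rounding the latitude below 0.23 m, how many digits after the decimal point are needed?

6 decimal places

One degree of latitude covers 111200 m.
N decimal places → at most half a unit in the last place, 0.5 × 10⁻ᴺ° = 111200/2 × 10⁻ᴺ m.
Setting 55600 × 10⁻ᴺ ≤ 0.23 gives 10ᴺ ≥ 2.417e+05, i.e. N ≥ 5.38.
So 6 decimal places suffice (0.0556 m); 5 would allow up to 0.556 m.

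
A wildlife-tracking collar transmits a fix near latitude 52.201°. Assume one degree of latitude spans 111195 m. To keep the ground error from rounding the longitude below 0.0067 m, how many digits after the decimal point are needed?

7 decimal places

At 52.201° one degree of longitude covers 111195 × cos 52.201° ≈ 111195 × 0.6129 ≈ 68150.7 m.
Rounding to N decimal places gives at most 0.5 × 10⁻ᴺ degrees of error, i.e. 0.5 × 10⁻ᴺ × 68150.7 m.
Setting 34075.3 × 10⁻ᴺ ≤ 0.0067 gives 10ᴺ ≥ 5.086e+06, i.e. N ≥ 6.71.
At 6 places the error can reach 0.0341 m, but 7 places keeps it to 0.00341 m.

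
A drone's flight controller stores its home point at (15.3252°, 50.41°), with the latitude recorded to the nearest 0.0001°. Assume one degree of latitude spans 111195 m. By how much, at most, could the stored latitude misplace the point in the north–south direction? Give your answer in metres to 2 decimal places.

Rounding to 4 decimal places leaves the latitude within ±5e-05° of the true value.
North–south distance: 5e-05° × 111195 m/° = 5.55975 m.

5.56 metres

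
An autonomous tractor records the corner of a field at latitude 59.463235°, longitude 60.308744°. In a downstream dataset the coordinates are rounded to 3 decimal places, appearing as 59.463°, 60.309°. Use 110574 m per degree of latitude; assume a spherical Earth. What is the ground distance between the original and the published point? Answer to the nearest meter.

Δlat = 59.463235 − 59.463 = +0.000235°; Δlon = 60.308744 − 60.309 = -0.000256°.
North–south shift: 0.000235 × 110574 = 25.9849 m.
E–W at 59.463°: -0.000256° × 110574 × cos 59.463° = -0.000256 × 110574 × 0.5081 ≈ -14.3826 m.
Combined displacement = (25.9849² + 14.3826²)^½ ≈ 29.6997 m.

30 meters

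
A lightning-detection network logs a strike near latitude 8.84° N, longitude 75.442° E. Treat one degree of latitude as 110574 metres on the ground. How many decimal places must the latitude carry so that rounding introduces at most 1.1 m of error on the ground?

One degree of latitude covers 110574 m.
Rounding to N decimal places gives at most 0.5 × 10⁻ᴺ degrees of error, i.e. 0.5 × 10⁻ᴺ × 110574 m.
Setting 55287 × 10⁻ᴺ ≤ 1.1 gives 10ᴺ ≥ 5.026e+04, i.e. N ≥ 4.70.
N = 4 would give 5.53 m (too coarse); N = 5 gives 0.553 m ≤ 1.1 m.

5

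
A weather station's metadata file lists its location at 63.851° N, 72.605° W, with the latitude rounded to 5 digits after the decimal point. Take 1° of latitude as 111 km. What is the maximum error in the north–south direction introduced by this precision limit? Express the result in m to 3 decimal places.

0.555 m

Rounding to 5 decimal places leaves the latitude within ±5e-06° of the true value.
North–south distance: 5e-06° × 111000 m/° = 0.555 m.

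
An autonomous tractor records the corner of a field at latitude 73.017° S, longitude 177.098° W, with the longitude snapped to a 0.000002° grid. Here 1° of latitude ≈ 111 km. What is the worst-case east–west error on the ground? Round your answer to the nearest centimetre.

3 centimetres

With a 0.000002° grid the true value lies within half a step, ±0.000002°/2 = ±1e-06°, of the stored one.
Parallels shrink by cos φ, so at 73.017° a degree of longitude is 111000 × 0.2921 ≈ 32421.8 m.
So at most 1e-06° × 32421.8 ≈ 0.0324218 m east–west.
That is 0.0324218 m = 3.2422 cm.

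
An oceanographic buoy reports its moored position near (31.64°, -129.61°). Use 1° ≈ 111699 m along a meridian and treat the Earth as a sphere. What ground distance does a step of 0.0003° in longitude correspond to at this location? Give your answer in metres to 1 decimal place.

28.5 metres

At 31.64° a degree of longitude is 111699 × cos 31.64° ≈ 95096.2 m, so 0.0003° corresponds to 28.5288 m.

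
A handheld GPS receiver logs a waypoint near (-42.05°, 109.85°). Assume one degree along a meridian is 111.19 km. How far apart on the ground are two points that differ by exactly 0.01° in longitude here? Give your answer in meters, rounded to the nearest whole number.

One degree of longitude here spans 111190 × cos 42.05° = 111190 × 0.7426 ≈ 82565.3 m; 0.01° of that is 825.653 m.

826 meters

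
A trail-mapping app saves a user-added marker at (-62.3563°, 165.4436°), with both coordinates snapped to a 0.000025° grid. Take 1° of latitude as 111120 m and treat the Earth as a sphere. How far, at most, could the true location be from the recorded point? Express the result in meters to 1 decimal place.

1.5 meters

With a 0.000025° grid the true value lies within half a step, ±0.000025°/2 = ±1.25e-05°, of the stored one.
North–south component: 1.25e-05° × 111120 = 1.389 m.
E–W at 62.3563°: 1.25e-05° × 111120 × cos 62.3563° = 1.25e-05 × 111120 × 0.4640 ≈ 0.644457 m.
Combining orthogonally: (1.389² + 0.644457²)^½ ≈ 1.53122 m.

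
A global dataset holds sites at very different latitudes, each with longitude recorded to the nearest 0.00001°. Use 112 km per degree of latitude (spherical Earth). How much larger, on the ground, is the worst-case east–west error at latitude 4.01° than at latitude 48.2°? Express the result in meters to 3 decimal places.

0.185 meters

Rounding to 5 decimal places leaves the longitude within ±5e-06° of the true value.
Error at 4.01° = 5e-06° × 112000 × cos 4.01° ≈ 0.56 × 0.9976 = 0.55863 m.
At 48.2°: 5e-06° × 112000 × cos 48.2° = 5e-06 × 112000 × 0.6665 ≈ 0.37326 m.
Difference: 0.55863 − 0.37326 = 0.18537 m.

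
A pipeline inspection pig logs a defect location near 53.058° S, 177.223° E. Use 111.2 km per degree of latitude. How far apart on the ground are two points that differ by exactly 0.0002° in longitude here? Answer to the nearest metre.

At 53.058° a degree of longitude is 111200 × cos 53.058° ≈ 66831.9 m, so 0.0002° corresponds to 13.3664 m.

13 metres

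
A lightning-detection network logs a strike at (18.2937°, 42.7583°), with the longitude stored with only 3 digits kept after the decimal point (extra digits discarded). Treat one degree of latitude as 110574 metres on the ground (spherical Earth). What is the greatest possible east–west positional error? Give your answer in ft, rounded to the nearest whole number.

344 ft

Truncating at 3 decimal places can drop up to a full unit in the last place, so the longitude may be off by as much as 0.001°.
Parallels shrink by cos φ, so at 18.2937° a degree of longitude is 110574 × 0.9495 ≈ 104986 m.
Maximum E–W displacement: 0.001 × 104986 = 104.986 m.
Converting: 104.986 m × 3.2808 ft/m ≈ 344.44 ft.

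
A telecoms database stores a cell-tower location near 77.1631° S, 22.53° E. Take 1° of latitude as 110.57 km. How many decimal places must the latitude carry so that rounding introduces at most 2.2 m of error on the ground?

5 decimal places

One degree of latitude covers 110570 m.
With N decimal places the half-ulp bound is 0.5·10⁻ᴺ°, or 0.5·10⁻ᴺ × 110570 m on the ground.
Need 0.5 × 110570 × 10⁻ᴺ ≤ 2.2 → 10⁻ᴺ ≤ 3.979e-05, so N ≥ 4.40.
At 4 places the error can reach 5.53 m, but 5 places keeps it to 0.553 m.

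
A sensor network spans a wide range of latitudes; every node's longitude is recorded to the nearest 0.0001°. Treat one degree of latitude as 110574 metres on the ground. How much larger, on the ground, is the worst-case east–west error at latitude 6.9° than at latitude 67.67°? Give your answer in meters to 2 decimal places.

Rounding to 4 decimal places leaves the longitude within ±5e-05° of the true value.
At 6.9°: 5e-05° × 110574 × cos 6.9° = 5e-05 × 110574 × 0.9928 ≈ 5.4887 m.
Error at 67.67° = 5e-05° × 110574 × cos 67.67° ≈ 5.5287 × 0.3799 = 2.1006 m.
So the lower-latitude error exceeds the higher by 5.4887 − 2.1006 = 3.3881 m.

3.39 meters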